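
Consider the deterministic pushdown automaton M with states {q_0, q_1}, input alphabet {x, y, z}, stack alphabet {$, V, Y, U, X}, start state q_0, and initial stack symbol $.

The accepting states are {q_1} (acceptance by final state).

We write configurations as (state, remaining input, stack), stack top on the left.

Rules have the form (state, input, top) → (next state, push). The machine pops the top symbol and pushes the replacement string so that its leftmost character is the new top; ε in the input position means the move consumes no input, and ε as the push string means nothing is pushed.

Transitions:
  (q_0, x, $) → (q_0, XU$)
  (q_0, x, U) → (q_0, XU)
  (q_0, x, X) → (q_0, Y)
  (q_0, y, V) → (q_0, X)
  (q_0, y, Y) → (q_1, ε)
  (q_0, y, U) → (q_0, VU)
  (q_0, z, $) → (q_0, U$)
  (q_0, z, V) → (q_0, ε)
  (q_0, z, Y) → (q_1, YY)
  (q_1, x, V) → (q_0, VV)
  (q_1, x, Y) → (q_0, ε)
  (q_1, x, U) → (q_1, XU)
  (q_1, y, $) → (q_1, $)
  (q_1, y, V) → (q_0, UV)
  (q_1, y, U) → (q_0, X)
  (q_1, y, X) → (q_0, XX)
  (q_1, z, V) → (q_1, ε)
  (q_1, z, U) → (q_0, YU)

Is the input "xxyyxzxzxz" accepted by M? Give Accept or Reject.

Accept

(q_0, xxyyxzxzxz, $) ⊢ (q_0, xyyxzxzxz, XU$) ⊢ (q_0, yyxzxzxz, YU$) ⊢ (q_1, yxzxzxz, U$) ⊢ (q_0, xzxzxz, X$) ⊢ (q_0, zxzxz, Y$) ⊢ (q_1, xzxz, YY$) ⊢ (q_0, zxz, Y$) ⊢ (q_1, xz, YY$) ⊢ (q_0, z, Y$) ⊢ (q_1, ε, YY$)
All input consumed; state q_1 ∈ F.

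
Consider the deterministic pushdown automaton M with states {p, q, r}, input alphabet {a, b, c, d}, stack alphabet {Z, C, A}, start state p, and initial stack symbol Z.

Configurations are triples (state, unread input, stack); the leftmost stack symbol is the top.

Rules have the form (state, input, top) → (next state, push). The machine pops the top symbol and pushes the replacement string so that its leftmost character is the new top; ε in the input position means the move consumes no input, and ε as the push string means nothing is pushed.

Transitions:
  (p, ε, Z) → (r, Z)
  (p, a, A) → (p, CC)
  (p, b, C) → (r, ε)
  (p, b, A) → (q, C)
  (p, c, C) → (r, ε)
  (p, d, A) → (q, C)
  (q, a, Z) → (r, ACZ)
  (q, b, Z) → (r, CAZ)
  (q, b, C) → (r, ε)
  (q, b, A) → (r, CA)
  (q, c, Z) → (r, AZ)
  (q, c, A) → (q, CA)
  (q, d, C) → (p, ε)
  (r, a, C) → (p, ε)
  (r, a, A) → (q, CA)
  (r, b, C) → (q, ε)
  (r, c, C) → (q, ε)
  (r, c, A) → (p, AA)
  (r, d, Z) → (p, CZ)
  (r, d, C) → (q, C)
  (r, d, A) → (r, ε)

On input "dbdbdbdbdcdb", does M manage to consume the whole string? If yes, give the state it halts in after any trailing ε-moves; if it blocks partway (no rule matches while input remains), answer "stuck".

r

(p, dbdbdbdbdcdb, Z)
  ε-move, top Z: go to r, push Z → (r, dbdbdbdbdcdb, Z)
  read d, top Z: go to p, push CZ → (p, bdbdbdbdcdb, CZ)
  read b, top C: go to r, push ε → (r, dbdbdbdcdb, Z)
  read d, top Z: go to p, push CZ → (p, bdbdbdcdb, CZ)
  read b, top C: go to r, push ε → (r, dbdbdcdb, Z)
  read d, top Z: go to p, push CZ → (p, bdbdcdb, CZ)
  read b, top C: go to r, push ε → (r, dbdcdb, Z)
  read d, top Z: go to p, push CZ → (p, bdcdb, CZ)
  read b, top C: go to r, push ε → (r, dcdb, Z)
  read d, top Z: go to p, push CZ → (p, cdb, CZ)
  read c, top C: go to r, push ε → (r, db, Z)
  read d, top Z: go to p, push CZ → (p, b, CZ)
  read b, top C: go to r, push ε → (r, ε, Z)
All input consumed; M is in state r.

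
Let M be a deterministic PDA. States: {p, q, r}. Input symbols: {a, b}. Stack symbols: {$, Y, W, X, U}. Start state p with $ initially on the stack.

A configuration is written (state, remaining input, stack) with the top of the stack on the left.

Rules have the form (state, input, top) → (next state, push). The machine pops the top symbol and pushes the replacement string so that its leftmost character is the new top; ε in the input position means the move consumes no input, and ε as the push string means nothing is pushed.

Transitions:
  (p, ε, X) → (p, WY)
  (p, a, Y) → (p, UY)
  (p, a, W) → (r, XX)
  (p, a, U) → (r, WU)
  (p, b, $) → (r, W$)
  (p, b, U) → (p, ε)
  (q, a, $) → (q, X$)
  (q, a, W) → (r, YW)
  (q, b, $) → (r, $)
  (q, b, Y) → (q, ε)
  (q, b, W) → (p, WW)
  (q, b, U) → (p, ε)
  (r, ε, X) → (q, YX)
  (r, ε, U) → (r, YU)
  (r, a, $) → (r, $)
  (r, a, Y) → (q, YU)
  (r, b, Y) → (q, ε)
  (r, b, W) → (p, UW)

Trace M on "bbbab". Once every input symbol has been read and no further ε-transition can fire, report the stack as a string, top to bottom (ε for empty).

(p, bbbab, $)
  read b, top $: go to r, push W$ → (r, bbab, W$)
  read b, top W: go to p, push UW → (p, bab, UW$)
  read b, top U: go to p, push ε → (p, ab, W$)
  read a, top W: go to r, push XX → (r, b, XX$)
  ε-move, top X: go to q, push YX → (q, b, YXX$)
  read b, top Y: go to q, push ε → (q, ε, XX$)
All input consumed in state q with stack XX$.

XX$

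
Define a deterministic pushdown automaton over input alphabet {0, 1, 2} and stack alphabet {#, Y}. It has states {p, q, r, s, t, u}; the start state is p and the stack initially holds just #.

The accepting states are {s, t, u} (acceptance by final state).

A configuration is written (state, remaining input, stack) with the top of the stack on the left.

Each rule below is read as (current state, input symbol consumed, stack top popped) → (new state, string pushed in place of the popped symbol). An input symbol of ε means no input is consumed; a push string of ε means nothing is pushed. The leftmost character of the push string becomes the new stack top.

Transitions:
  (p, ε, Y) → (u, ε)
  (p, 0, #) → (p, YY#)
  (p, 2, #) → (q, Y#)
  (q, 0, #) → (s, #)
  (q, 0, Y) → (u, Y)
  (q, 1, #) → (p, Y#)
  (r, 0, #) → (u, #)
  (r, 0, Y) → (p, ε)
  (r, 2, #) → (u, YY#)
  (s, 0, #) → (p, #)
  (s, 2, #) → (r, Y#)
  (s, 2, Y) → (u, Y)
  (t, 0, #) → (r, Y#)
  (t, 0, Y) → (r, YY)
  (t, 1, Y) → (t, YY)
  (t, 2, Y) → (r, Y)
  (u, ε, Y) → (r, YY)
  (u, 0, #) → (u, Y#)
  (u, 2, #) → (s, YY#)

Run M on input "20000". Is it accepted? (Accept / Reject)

(p, 20000, #)
  read 2, top #: go to q, push Y# → (q, 0000, Y#)
  read 0, top Y: go to u, push Y → (u, 000, Y#)
  ε-move, top Y: go to r, push YY → (r, 000, YY#)
  read 0, top Y: go to p, push ε → (p, 00, Y#)
  ε-move, top Y: go to u, push ε → (u, 00, #)
  read 0, top #: go to u, push Y# → (u, 0, Y#)
  ε-move, top Y: go to r, push YY → (r, 0, YY#)
  read 0, top Y: go to p, push ε → (p, ε, Y#)
  ε-move, top Y: go to u, push ε → (u, ε, #)
All input consumed; state u ∈ F.

Accept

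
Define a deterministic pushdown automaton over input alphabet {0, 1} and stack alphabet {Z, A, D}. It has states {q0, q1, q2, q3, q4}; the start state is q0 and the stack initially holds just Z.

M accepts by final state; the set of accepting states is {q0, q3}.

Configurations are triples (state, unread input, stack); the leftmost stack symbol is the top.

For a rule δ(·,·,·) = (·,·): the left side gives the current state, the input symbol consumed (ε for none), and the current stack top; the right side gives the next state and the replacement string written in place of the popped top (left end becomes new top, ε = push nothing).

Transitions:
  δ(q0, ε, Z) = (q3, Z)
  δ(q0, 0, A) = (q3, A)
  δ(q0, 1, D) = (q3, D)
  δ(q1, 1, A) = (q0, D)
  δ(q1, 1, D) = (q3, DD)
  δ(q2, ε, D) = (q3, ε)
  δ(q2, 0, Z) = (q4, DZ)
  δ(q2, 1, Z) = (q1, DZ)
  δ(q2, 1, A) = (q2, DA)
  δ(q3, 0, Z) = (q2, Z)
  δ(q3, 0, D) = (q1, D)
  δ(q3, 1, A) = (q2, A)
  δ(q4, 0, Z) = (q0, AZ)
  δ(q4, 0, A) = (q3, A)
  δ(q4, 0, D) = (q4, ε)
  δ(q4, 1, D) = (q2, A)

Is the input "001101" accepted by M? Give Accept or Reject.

(q0, 001101, Z)
  ε-move, top Z: go to q3, push Z → (q3, 001101, Z)
  read 0, top Z: go to q2, push Z → (q2, 01101, Z)
  read 0, top Z: go to q4, push DZ → (q4, 1101, DZ)
  read 1, top D: go to q2, push A → (q2, 101, AZ)
  read 1, top A: go to q2, push DA → (q2, 01, DAZ)
  ε-move, top D: go to q3, push ε → (q3, 01, AZ)
No transition applies at (q3, 01, AZ); input not fully consumed.

Reject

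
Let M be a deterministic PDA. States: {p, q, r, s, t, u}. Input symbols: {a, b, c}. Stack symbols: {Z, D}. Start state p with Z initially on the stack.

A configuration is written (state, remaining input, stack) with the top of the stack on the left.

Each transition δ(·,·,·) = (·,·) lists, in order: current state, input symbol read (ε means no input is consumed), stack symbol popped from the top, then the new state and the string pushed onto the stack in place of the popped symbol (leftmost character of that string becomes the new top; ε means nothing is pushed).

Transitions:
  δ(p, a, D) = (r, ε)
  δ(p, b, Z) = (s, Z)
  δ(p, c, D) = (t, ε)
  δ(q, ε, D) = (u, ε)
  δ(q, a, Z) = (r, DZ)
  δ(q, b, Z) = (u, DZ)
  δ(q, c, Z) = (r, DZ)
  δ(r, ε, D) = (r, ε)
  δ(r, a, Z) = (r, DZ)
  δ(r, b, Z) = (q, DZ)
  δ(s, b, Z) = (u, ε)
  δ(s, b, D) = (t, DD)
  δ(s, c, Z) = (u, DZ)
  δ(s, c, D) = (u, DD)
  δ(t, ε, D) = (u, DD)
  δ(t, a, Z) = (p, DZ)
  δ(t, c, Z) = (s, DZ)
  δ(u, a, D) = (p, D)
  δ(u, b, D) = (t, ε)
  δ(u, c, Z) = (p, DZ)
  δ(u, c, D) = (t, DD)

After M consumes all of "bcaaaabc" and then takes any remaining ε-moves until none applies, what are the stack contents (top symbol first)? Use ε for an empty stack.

(p, bcaaaabc, Z)
  read b, top Z: go to s, push Z → (s, caaaabc, Z)
  read c, top Z: go to u, push DZ → (u, aaaabc, DZ)
  read a, top D: go to p, push D → (p, aaabc, DZ)
  read a, top D: go to r, push ε → (r, aabc, Z)
  read a, top Z: go to r, push DZ → (r, abc, DZ)
  ε-move, top D: go to r, push ε → (r, abc, Z)
  read a, top Z: go to r, push DZ → (r, bc, DZ)
  ε-move, top D: go to r, push ε → (r, bc, Z)
  read b, top Z: go to q, push DZ → (q, c, DZ)
  ε-move, top D: go to u, push ε → (u, c, Z)
  read c, top Z: go to p, push DZ → (p, ε, DZ)
All input consumed in state p with stack DZ.

DZ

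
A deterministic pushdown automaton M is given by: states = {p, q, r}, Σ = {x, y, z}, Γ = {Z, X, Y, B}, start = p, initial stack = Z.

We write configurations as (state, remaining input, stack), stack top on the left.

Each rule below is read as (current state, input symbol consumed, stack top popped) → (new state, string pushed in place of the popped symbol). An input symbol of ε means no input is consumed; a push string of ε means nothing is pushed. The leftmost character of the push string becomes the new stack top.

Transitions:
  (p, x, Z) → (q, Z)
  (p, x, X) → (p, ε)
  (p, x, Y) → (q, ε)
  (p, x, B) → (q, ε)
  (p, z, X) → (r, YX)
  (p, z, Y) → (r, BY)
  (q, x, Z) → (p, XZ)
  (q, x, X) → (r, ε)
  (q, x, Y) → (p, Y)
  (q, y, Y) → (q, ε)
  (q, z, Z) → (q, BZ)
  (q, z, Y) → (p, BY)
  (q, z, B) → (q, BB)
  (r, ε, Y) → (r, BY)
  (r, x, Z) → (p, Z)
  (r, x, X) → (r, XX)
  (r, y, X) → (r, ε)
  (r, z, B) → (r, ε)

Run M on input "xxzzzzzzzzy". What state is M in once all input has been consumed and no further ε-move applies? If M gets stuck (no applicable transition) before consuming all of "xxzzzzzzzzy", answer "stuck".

stuck

(p, xxzzzzzzzzy, Z)
  read x, top Z: go to q, push Z → (q, xzzzzzzzzy, Z)
  read x, top Z: go to p, push XZ → (p, zzzzzzzzy, XZ)
  read z, top X: go to r, push YX → (r, zzzzzzzy, YXZ)
  ε-move, top Y: go to r, push BY → (r, zzzzzzzy, BYXZ)
  read z, top B: go to r, push ε → (r, zzzzzzy, YXZ)
  ε-move, top Y: go to r, push BY → (r, zzzzzzy, BYXZ)
  read z, top B: go to r, push ε → (r, zzzzzy, YXZ)
  ε-move, top Y: go to r, push BY → (r, zzzzzy, BYXZ)
  read z, top B: go to r, push ε → (r, zzzzy, YXZ)
  ε-move, top Y: go to r, push BY → (r, zzzzy, BYXZ)
  read z, top B: go to r, push ε → (r, zzzy, YXZ)
  ε-move, top Y: go to r, push BY → (r, zzzy, BYXZ)
  read z, top B: go to r, push ε → (r, zzy, YXZ)
  ε-move, top Y: go to r, push BY → (r, zzy, BYXZ)
  read z, top B: go to r, push ε → (r, zy, YXZ)
  ε-move, top Y: go to r, push BY → (r, zy, BYXZ)
  read z, top B: go to r, push ε → (r, y, YXZ)
  ε-move, top Y: go to r, push BY → (r, y, BYXZ)
No transition for (r, y, top B); M blocks with input y remaining.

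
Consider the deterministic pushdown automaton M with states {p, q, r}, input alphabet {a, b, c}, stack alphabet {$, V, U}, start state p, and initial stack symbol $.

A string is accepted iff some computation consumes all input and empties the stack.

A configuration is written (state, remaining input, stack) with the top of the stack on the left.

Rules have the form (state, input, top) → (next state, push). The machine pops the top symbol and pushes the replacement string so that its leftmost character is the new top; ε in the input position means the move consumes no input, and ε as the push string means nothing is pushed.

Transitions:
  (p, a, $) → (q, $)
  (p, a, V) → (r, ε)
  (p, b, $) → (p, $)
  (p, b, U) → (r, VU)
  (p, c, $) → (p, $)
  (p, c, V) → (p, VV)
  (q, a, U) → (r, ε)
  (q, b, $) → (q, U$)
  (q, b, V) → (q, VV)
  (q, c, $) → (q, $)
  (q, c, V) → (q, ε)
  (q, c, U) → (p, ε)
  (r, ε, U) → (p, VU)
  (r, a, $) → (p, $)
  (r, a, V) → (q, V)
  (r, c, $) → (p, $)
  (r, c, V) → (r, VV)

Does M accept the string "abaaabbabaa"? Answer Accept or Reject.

Reject

(p, abaaabbabaa, $)
  read a, top $: go to q, push $ → (q, baaabbabaa, $)
  read b, top $: go to q, push U$ → (q, aaabbabaa, U$)
  read a, top U: go to r, push ε → (r, aabbabaa, $)
  read a, top $: go to p, push $ → (p, abbabaa, $)
  read a, top $: go to q, push $ → (q, bbabaa, $)
  read b, top $: go to q, push U$ → (q, babaa, U$)
No transition applies at (q, babaa, U$); input not fully consumed.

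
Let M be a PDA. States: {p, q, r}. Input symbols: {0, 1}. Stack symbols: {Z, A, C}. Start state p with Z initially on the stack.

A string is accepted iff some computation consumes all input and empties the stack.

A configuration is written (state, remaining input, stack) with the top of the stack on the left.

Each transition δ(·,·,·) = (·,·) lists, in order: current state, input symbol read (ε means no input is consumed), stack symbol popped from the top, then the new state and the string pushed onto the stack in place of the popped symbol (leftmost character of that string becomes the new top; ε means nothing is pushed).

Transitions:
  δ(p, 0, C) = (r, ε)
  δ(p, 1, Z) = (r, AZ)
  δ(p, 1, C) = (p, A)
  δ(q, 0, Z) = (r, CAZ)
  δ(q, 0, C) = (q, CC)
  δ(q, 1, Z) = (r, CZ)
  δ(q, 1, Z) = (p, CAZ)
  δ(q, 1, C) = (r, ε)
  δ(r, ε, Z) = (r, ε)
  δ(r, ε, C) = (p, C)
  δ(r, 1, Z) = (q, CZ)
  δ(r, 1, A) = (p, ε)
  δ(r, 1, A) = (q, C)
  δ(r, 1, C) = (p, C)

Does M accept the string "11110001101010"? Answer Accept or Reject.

Accept

One accepting computation: (p, 11110001101010, Z) ⊢ (r, 1110001101010, AZ) ⊢ (p, 110001101010, Z) ⊢ (r, 10001101010, AZ) ⊢ (q, 0001101010, CZ) ⊢ (q, 001101010, CCZ) ⊢ (q, 01101010, CCCZ) ⊢ (q, 1101010, CCCCZ) ⊢ (r, 101010, CCCZ) ⊢ (p, 01010, CCCZ) ⊢ (r, 1010, CCZ) ⊢ (p, 010, CCZ) ⊢ (r, 10, CZ) ⊢ (p, 0, CZ) ⊢ (r, ε, Z) ⊢ (r, ε, ε)
All input consumed and the stack is empty.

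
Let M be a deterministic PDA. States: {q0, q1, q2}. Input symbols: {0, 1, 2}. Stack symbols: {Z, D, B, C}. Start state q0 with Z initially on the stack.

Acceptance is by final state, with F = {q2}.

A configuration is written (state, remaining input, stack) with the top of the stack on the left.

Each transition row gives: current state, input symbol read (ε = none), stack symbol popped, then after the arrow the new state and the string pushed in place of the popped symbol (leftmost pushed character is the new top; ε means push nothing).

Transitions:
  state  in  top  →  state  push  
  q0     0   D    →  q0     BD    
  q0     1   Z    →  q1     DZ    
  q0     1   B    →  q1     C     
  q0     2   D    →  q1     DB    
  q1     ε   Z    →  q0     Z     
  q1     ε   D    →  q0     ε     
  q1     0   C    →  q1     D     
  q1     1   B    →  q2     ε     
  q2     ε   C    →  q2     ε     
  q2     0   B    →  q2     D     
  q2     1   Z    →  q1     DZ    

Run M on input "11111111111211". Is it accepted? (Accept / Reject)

Reject

(q0, 11111111111211, Z) ⊢ (q1, 1111111111211, DZ) ⊢ (q0, 1111111111211, Z) ⊢ (q1, 111111111211, DZ) ⊢ (q0, 111111111211, Z) ⊢ (q1, 11111111211, DZ) ⊢ (q0, 11111111211, Z) ⊢ (q1, 1111111211, DZ) ⊢ (q0, 1111111211, Z) ⊢ (q1, 111111211, DZ) ⊢ (q0, 111111211, Z) ⊢ (q1, 11111211, DZ) ⊢ (q0, 11111211, Z) ⊢ (q1, 1111211, DZ) ⊢ (q0, 1111211, Z) ⊢ (q1, 111211, DZ) ⊢ (q0, 111211, Z) ⊢ (q1, 11211, DZ) ⊢ (q0, 11211, Z) ⊢ (q1, 1211, DZ) ⊢ (q0, 1211, Z) ⊢ (q1, 211, DZ) ⊢ (q0, 211, Z)
No transition applies at (q0, 211, Z); input not fully consumed.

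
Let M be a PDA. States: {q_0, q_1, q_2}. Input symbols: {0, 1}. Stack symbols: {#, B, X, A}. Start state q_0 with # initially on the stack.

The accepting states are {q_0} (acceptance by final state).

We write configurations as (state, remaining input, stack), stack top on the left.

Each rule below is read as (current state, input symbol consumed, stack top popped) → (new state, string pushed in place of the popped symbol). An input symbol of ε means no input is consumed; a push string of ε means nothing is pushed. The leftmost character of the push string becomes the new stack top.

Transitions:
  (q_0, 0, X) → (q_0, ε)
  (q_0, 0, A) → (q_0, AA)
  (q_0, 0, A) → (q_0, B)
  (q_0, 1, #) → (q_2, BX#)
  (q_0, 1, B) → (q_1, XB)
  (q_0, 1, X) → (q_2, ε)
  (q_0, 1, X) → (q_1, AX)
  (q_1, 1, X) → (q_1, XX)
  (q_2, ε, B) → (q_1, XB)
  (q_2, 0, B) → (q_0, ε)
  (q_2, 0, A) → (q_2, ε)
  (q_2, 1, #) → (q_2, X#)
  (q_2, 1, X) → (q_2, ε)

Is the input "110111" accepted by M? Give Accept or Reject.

Reject

No computation consumes all input and reaches a final state.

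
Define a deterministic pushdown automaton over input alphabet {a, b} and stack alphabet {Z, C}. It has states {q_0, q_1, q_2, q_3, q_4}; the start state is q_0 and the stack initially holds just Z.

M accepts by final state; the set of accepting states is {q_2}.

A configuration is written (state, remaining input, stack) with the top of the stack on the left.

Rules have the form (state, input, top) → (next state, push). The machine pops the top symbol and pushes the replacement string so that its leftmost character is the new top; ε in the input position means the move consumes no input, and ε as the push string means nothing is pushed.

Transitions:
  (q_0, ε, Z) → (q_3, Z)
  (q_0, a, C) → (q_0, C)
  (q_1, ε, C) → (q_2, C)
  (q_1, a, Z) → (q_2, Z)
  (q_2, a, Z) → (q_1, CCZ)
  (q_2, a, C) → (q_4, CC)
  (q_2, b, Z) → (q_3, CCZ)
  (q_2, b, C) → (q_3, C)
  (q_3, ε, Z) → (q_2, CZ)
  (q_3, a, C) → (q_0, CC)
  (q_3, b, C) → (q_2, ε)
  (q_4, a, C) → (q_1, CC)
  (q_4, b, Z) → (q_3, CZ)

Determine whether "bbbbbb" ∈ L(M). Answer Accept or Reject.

Accept

(q_0, bbbbbb, Z) ⊢ (q_3, bbbbbb, Z) ⊢ (q_2, bbbbbb, CZ) ⊢ (q_3, bbbbb, CZ) ⊢ (q_2, bbbb, Z) ⊢ (q_3, bbb, CCZ) ⊢ (q_2, bb, CZ) ⊢ (q_3, b, CZ) ⊢ (q_2, ε, Z)
All input consumed; state q_2 ∈ F.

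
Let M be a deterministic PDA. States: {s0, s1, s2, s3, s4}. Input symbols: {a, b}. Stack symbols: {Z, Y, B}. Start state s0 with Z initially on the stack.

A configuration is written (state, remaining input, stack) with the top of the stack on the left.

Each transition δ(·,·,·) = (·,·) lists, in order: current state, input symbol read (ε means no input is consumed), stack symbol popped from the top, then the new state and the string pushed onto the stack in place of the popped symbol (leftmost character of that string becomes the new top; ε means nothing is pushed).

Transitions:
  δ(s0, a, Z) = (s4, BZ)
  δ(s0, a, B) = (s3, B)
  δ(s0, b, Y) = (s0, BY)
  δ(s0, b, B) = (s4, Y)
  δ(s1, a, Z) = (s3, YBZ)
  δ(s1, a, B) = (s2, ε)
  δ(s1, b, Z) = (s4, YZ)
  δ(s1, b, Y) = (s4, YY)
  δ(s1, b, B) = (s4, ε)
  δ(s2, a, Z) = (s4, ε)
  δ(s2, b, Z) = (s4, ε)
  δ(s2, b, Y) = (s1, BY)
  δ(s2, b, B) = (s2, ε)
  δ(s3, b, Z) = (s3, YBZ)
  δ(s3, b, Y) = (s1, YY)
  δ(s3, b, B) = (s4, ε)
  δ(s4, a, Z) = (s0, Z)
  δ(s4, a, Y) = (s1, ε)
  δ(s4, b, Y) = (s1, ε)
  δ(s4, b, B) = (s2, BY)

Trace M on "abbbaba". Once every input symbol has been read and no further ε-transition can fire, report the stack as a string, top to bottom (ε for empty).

YZ

(s0, abbbaba, Z)
  read a, top Z: go to s4, push BZ → (s4, bbbaba, BZ)
  read b, top B: go to s2, push BY → (s2, bbaba, BYZ)
  read b, top B: go to s2, push ε → (s2, baba, YZ)
  read b, top Y: go to s1, push BY → (s1, aba, BYZ)
  read a, top B: go to s2, push ε → (s2, ba, YZ)
  read b, top Y: go to s1, push BY → (s1, a, BYZ)
  read a, top B: go to s2, push ε → (s2, ε, YZ)
All input consumed in state s2 with stack YZ.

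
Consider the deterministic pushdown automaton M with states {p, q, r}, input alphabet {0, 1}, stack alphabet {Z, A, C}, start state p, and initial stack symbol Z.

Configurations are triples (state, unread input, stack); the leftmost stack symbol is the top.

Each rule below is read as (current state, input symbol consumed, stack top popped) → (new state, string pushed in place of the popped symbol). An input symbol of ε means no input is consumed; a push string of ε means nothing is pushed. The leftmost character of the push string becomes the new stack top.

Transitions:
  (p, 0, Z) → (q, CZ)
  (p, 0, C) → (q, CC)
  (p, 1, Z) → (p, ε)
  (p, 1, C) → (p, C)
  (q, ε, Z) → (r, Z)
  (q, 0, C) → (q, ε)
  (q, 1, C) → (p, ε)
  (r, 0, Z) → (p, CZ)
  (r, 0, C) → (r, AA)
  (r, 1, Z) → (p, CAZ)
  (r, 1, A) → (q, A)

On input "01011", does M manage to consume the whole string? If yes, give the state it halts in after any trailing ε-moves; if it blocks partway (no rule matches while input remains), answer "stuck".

p

(p, 01011, Z)
  read 0, top Z: go to q, push CZ → (q, 1011, CZ)
  read 1, top C: go to p, push ε → (p, 011, Z)
  read 0, top Z: go to q, push CZ → (q, 11, CZ)
  read 1, top C: go to p, push ε → (p, 1, Z)
  read 1, top Z: go to p, push ε → (p, ε, ε)
All input consumed; M is in state p.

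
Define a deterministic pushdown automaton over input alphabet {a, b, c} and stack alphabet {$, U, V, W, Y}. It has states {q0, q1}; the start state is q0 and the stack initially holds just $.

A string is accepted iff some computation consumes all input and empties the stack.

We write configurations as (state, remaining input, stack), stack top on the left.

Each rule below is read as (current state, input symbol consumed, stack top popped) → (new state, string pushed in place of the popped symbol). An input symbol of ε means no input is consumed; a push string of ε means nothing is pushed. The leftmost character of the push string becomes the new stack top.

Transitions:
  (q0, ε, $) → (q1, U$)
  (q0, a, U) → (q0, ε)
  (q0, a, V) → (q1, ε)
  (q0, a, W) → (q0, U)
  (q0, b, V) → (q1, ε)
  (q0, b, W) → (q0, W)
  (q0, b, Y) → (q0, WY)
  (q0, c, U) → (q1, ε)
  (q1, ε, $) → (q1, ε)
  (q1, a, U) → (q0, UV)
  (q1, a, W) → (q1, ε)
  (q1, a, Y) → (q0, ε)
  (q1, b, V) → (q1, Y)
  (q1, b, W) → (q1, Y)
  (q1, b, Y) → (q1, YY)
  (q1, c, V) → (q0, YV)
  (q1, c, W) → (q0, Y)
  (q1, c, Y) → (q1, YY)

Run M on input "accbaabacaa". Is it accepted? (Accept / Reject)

Accept

(q0, accbaabacaa, $)
  ε-move, top $: go to q1, push U$ → (q1, accbaabacaa, U$)
  read a, top U: go to q0, push UV → (q0, ccbaabacaa, UV$)
  read c, top U: go to q1, push ε → (q1, cbaabacaa, V$)
  read c, top V: go to q0, push YV → (q0, baabacaa, YV$)
  read b, top Y: go to q0, push WY → (q0, aabacaa, WYV$)
  read a, top W: go to q0, push U → (q0, abacaa, UYV$)
  read a, top U: go to q0, push ε → (q0, bacaa, YV$)
  read b, top Y: go to q0, push WY → (q0, acaa, WYV$)
  read a, top W: go to q0, push U → (q0, caa, UYV$)
  read c, top U: go to q1, push ε → (q1, aa, YV$)
  read a, top Y: go to q0, push ε → (q0, a, V$)
  read a, top V: go to q1, push ε → (q1, ε, $)
  ε-move, top $: go to q1, push ε → (q1, ε, ε)
All input consumed and the stack is empty.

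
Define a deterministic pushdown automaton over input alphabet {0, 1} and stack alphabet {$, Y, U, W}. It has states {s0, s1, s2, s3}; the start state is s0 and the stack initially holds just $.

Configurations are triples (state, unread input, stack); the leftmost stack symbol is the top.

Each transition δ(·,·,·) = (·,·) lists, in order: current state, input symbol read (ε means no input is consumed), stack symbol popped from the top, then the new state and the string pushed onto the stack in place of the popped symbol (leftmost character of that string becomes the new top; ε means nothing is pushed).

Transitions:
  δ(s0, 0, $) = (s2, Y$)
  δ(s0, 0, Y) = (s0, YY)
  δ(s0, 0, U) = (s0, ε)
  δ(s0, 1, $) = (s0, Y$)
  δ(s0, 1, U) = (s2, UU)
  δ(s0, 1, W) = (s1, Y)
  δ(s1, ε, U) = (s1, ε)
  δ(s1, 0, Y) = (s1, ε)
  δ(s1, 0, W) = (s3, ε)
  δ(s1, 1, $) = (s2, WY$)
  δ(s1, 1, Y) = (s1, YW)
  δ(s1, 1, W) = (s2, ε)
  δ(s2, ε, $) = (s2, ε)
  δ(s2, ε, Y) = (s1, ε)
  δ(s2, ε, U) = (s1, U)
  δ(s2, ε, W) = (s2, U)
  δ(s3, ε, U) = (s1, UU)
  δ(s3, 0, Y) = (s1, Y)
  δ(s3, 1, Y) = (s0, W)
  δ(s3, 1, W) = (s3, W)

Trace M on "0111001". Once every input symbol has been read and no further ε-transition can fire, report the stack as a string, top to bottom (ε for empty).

W$

(s0, 0111001, $) ⊢ (s2, 111001, Y$) ⊢ (s1, 111001, $) ⊢ (s2, 11001, WY$) ⊢ (s2, 11001, UY$) ⊢ (s1, 11001, UY$) ⊢ (s1, 11001, Y$) ⊢ (s1, 1001, YW$) ⊢ (s1, 001, YWW$) ⊢ (s1, 01, WW$) ⊢ (s3, 1, W$) ⊢ (s3, ε, W$)
All input consumed in state s3 with stack W$.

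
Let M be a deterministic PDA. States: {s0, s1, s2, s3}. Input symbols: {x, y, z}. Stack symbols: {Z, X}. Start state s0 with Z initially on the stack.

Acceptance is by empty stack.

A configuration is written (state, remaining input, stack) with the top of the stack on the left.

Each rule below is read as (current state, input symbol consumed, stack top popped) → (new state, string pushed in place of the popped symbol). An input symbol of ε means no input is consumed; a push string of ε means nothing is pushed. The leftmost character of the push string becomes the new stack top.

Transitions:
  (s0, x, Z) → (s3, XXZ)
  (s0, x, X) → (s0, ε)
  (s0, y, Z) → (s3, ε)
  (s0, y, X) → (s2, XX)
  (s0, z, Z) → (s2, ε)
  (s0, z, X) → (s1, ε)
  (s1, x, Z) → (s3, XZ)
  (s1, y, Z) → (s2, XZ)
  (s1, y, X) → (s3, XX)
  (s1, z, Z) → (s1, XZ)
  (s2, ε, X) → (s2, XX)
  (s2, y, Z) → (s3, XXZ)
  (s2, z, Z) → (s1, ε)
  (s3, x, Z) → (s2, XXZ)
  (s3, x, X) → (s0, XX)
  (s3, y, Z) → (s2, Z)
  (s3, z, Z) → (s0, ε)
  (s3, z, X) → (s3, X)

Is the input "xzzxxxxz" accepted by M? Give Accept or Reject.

(s0, xzzxxxxz, Z) ⊢ (s3, zzxxxxz, XXZ) ⊢ (s3, zxxxxz, XXZ) ⊢ (s3, xxxxz, XXZ) ⊢ (s0, xxxz, XXXZ) ⊢ (s0, xxz, XXZ) ⊢ (s0, xz, XZ) ⊢ (s0, z, Z) ⊢ (s2, ε, ε)
All input consumed and the stack is empty.

Accept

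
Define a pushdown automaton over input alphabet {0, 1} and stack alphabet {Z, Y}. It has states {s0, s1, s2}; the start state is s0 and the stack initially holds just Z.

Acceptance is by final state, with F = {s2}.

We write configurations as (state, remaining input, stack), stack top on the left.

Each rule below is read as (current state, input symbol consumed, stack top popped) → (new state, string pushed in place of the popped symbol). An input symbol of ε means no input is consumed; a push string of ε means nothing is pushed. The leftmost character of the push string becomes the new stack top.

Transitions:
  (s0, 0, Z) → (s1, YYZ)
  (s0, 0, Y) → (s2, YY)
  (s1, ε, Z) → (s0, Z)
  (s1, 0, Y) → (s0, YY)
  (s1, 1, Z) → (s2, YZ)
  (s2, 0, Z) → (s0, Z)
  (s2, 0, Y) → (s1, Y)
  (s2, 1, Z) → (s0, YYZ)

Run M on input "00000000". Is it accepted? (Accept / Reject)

Reject

No computation consumes all input and reaches a final state.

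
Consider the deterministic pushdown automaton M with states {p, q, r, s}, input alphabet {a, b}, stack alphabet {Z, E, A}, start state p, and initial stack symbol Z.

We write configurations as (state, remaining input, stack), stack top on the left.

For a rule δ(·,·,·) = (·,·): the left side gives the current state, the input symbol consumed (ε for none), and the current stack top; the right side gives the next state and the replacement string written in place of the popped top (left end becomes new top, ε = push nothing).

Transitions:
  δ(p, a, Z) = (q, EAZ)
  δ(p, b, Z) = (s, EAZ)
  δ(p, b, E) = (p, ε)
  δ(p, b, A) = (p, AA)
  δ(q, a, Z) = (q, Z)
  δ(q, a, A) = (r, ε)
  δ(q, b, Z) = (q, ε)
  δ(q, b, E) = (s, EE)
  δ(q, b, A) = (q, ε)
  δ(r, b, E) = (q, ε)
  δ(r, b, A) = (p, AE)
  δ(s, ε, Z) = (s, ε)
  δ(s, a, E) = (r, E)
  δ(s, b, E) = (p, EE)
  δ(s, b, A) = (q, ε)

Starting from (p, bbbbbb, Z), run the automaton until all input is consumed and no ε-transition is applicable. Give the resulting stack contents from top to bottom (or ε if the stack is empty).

(p, bbbbbb, Z) ⊢ (s, bbbbb, EAZ) ⊢ (p, bbbb, EEAZ) ⊢ (p, bbb, EAZ) ⊢ (p, bb, AZ) ⊢ (p, b, AAZ) ⊢ (p, ε, AAAZ)
All input consumed in state p with stack AAAZ.

AAAZ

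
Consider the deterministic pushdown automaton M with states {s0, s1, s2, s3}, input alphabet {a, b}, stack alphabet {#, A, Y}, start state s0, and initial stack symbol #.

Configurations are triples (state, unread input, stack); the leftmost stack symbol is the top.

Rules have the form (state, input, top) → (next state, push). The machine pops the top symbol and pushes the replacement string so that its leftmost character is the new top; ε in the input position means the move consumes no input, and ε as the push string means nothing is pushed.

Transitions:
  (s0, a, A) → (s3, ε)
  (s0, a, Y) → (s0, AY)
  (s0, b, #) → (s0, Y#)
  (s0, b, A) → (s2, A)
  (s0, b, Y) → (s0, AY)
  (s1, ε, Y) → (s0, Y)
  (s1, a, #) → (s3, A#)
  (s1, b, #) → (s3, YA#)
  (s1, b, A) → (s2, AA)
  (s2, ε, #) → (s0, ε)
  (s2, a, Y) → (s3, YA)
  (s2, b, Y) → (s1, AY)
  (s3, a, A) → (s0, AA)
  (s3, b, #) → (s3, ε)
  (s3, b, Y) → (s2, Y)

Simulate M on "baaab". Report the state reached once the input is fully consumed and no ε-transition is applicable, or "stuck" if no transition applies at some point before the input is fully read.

stuck

(s0, baaab, #)
  read b, top #: go to s0, push Y# → (s0, aaab, Y#)
  read a, top Y: go to s0, push AY → (s0, aab, AY#)
  read a, top A: go to s3, push ε → (s3, ab, Y#)
No transition for (s3, a, top Y); M blocks with input ab remaining.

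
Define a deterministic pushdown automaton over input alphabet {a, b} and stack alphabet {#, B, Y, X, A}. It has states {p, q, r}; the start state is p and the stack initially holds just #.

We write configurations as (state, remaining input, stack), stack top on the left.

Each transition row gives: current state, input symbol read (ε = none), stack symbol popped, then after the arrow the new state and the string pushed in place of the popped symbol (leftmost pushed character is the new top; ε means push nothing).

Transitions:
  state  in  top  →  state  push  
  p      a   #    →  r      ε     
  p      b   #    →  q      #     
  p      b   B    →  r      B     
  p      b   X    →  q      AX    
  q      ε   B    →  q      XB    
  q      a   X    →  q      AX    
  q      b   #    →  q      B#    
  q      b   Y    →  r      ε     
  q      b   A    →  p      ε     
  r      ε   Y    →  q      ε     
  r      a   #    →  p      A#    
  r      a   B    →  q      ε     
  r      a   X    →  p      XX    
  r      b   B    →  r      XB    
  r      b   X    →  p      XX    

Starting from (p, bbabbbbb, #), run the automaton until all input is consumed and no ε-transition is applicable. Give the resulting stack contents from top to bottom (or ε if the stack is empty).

XB#

(p, bbabbbbb, #)
  read b, top #: go to q, push # → (q, babbbbb, #)
  read b, top #: go to q, push B# → (q, abbbbb, B#)
  ε-move, top B: go to q, push XB → (q, abbbbb, XB#)
  read a, top X: go to q, push AX → (q, bbbbb, AXB#)
  read b, top A: go to p, push ε → (p, bbbb, XB#)
  read b, top X: go to q, push AX → (q, bbb, AXB#)
  read b, top A: go to p, push ε → (p, bb, XB#)
  read b, top X: go to q, push AX → (q, b, AXB#)
  read b, top A: go to p, push ε → (p, ε, XB#)
All input consumed in state p with stack XB#.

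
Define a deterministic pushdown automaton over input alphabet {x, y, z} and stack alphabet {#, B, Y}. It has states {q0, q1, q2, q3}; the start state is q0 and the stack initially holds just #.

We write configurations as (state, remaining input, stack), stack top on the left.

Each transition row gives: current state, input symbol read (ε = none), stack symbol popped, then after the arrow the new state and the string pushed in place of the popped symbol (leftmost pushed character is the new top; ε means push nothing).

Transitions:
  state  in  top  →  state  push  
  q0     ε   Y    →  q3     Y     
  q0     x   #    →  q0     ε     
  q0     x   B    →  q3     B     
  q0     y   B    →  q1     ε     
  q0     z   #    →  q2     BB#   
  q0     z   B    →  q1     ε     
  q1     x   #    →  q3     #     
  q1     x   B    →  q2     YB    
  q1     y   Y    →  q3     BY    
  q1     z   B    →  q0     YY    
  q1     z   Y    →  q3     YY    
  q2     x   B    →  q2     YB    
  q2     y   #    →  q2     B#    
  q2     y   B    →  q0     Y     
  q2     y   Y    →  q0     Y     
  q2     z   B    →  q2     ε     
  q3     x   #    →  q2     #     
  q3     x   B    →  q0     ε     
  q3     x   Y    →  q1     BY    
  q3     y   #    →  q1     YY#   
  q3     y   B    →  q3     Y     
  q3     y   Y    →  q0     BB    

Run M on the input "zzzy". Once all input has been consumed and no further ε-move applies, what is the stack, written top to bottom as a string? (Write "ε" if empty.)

B#

(q0, zzzy, #)
  read z, top #: go to q2, push BB# → (q2, zzy, BB#)
  read z, top B: go to q2, push ε → (q2, zy, B#)
  read z, top B: go to q2, push ε → (q2, y, #)
  read y, top #: go to q2, push B# → (q2, ε, B#)
All input consumed in state q2 with stack B#.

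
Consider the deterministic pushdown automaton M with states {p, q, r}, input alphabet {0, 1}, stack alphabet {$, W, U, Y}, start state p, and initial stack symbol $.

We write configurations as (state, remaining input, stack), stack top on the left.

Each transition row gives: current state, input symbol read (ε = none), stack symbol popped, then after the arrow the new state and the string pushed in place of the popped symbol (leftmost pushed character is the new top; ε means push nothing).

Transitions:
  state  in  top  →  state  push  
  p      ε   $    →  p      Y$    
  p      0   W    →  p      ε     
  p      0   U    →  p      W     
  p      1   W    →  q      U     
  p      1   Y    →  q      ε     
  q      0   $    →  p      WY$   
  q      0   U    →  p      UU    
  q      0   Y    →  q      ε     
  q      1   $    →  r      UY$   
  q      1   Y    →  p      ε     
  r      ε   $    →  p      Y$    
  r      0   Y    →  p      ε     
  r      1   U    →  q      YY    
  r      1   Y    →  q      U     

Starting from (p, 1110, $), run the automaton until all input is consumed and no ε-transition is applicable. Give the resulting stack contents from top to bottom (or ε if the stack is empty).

YY$

(p, 1110, $)
  ε-move, top $: go to p, push Y$ → (p, 1110, Y$)
  read 1, top Y: go to q, push ε → (q, 110, $)
  read 1, top $: go to r, push UY$ → (r, 10, UY$)
  read 1, top U: go to q, push YY → (q, 0, YYY$)
  read 0, top Y: go to q, push ε → (q, ε, YY$)
All input consumed in state q with stack YY$.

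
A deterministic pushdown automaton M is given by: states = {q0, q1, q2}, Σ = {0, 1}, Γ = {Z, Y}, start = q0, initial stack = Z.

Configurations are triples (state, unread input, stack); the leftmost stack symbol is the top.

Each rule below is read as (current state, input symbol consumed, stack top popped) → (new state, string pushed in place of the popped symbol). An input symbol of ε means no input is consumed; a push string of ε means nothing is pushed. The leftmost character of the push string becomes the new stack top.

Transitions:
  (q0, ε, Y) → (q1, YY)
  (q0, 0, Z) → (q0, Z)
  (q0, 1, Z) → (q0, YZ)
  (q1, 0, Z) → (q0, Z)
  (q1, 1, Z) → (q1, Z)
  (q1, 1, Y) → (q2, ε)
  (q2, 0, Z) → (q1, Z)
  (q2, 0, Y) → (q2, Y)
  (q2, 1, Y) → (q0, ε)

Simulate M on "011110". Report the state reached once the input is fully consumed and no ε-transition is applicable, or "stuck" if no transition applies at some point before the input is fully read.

(q0, 011110, Z)
  read 0, top Z: go to q0, push Z → (q0, 11110, Z)
  read 1, top Z: go to q0, push YZ → (q0, 1110, YZ)
  ε-move, top Y: go to q1, push YY → (q1, 1110, YYZ)
  read 1, top Y: go to q2, push ε → (q2, 110, YZ)
  read 1, top Y: go to q0, push ε → (q0, 10, Z)
  read 1, top Z: go to q0, push YZ → (q0, 0, YZ)
  ε-move, top Y: go to q1, push YY → (q1, 0, YYZ)
No transition for (q1, 0, top Y); M blocks with input 0 remaining.

stuck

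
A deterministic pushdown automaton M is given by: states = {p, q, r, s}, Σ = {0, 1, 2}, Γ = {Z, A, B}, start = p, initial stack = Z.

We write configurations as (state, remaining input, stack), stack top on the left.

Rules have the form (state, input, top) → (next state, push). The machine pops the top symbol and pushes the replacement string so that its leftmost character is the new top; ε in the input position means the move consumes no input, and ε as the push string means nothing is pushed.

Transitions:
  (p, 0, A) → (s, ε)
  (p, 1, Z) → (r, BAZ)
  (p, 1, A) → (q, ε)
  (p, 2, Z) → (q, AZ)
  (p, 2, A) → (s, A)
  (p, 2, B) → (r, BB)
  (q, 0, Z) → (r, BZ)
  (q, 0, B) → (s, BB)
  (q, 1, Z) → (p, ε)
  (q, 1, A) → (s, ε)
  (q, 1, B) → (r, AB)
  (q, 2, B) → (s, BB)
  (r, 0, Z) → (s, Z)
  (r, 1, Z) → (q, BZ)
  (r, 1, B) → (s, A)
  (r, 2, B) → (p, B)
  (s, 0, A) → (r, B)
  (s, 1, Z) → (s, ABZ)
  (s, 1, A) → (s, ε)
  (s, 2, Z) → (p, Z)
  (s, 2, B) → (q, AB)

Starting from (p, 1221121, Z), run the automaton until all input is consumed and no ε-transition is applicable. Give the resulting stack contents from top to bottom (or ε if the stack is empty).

BAZ

(p, 1221121, Z)
  read 1, top Z: go to r, push BAZ → (r, 221121, BAZ)
  read 2, top B: go to p, push B → (p, 21121, BAZ)
  read 2, top B: go to r, push BB → (r, 1121, BBAZ)
  read 1, top B: go to s, push A → (s, 121, ABAZ)
  read 1, top A: go to s, push ε → (s, 21, BAZ)
  read 2, top B: go to q, push AB → (q, 1, ABAZ)
  read 1, top A: go to s, push ε → (s, ε, BAZ)
All input consumed in state s with stack BAZ.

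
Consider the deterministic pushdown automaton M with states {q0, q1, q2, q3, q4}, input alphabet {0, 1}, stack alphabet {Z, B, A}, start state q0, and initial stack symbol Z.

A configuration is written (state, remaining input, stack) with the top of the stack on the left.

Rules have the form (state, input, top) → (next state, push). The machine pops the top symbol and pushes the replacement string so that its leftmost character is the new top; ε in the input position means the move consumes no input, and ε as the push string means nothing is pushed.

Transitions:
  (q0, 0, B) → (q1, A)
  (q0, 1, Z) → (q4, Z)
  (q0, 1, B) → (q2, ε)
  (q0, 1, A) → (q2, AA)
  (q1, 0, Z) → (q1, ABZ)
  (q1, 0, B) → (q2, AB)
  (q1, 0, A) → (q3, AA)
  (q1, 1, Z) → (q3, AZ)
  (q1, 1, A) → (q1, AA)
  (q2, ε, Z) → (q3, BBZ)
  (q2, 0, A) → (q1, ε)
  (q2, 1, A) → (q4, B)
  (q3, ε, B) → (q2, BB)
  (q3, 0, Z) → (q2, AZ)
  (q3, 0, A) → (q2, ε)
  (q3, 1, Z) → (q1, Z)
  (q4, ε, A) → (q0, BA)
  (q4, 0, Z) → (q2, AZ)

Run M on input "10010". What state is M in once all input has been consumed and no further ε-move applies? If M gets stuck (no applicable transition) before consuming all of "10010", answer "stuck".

(q0, 10010, Z)
  read 1, top Z: go to q4, push Z → (q4, 0010, Z)
  read 0, top Z: go to q2, push AZ → (q2, 010, AZ)
  read 0, top A: go to q1, push ε → (q1, 10, Z)
  read 1, top Z: go to q3, push AZ → (q3, 0, AZ)
  read 0, top A: go to q2, push ε → (q2, ε, Z)
  ε-move, top Z: go to q3, push BBZ → (q3, ε, BBZ)
  ε-move, top B: go to q2, push BB → (q2, ε, BBBZ)
All input consumed; M is in state q2.

q2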